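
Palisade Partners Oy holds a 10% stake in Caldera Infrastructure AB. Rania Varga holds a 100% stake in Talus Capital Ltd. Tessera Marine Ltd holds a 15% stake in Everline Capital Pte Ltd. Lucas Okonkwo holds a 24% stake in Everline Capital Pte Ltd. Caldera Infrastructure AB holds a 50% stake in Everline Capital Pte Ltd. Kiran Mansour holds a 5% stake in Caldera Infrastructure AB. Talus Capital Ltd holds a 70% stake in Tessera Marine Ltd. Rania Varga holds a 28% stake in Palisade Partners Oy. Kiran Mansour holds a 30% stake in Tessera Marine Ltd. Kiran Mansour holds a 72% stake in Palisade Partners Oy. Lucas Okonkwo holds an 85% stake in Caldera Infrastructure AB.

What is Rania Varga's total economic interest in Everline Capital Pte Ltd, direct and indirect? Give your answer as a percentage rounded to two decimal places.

11.90%

Rania reaches Everline along 2 paths.
Via Talus → Tessera: 100% × 70% × 15% = 10.5%.
Via Palisade → Caldera: 28% × 10% × 50% = 1.4%.
Total: 10.5% + 1.4% = 11.9%.
Rounded: 11.90%.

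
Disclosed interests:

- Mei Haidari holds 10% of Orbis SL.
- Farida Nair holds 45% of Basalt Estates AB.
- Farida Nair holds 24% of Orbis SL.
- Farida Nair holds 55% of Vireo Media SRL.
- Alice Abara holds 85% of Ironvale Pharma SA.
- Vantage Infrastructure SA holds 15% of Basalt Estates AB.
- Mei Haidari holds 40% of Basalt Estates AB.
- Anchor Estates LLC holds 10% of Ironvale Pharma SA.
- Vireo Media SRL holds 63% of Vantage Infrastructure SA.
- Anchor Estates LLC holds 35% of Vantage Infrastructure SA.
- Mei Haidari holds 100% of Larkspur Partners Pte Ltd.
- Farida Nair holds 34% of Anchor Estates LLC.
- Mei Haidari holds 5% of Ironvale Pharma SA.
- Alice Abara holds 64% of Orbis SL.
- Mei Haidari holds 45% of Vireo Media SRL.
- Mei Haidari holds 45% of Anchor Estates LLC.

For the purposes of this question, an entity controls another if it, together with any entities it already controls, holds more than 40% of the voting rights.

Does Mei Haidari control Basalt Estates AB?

Yes

Mei holds 45% of Vireo, so Mei controls Vireo.
Mei holds 45% of Anchor, so Mei controls Anchor.
Anchor and Vireo together hold 35% + 63% = 98% of Vantage, so Mei controls Vantage.
Mei and Vantage together hold 40% + 15% = 55% of Basalt, so Mei controls Basalt.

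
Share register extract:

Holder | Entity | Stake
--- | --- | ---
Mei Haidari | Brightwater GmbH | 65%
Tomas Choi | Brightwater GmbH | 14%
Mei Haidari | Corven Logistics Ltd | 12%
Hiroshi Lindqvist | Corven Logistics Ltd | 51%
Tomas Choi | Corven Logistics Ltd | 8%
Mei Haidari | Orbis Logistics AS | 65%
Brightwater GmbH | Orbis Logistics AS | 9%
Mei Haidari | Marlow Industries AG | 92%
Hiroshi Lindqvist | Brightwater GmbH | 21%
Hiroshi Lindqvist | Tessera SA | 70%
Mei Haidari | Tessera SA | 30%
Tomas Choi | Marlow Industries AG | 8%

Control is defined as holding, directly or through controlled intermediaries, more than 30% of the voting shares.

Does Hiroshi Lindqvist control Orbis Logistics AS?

Hiroshi holds 51% of Corven, so Hiroshi controls Corven.
Hiroshi holds 70% of Tessera, so Hiroshi controls Tessera.
Neither Hiroshi nor any entity Hiroshi controls holds any voting interest in Orbis.
So Hiroshi does not control Orbis.

No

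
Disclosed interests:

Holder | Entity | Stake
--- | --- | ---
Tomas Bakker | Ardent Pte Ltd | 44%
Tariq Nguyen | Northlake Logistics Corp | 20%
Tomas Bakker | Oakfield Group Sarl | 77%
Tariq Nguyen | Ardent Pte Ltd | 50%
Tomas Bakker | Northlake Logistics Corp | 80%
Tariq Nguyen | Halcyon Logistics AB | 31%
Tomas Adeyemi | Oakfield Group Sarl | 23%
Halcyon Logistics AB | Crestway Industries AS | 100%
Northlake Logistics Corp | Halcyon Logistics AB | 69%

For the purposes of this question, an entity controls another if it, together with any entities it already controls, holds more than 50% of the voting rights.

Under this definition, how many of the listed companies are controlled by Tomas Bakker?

Tomas Bakker holds 77% of Oakfield, so Tomas Bakker controls Oakfield.
Tomas Bakker holds 80% of Northlake, so Tomas Bakker controls Northlake.
Northlake holds 69% of Halcyon, so Tomas Bakker controls Halcyon.
Halcyon holds 100% of Crestway, so Tomas Bakker controls Crestway.
No other company's threshold is met.
Tomas Bakker controls 4 companies.

4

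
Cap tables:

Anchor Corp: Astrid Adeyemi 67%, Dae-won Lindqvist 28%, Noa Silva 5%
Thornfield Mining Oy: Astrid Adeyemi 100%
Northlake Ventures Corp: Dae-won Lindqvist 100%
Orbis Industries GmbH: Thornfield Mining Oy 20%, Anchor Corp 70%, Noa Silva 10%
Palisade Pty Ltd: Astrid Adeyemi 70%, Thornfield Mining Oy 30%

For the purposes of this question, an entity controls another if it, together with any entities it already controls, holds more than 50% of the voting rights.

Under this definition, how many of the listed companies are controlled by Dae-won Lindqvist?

Dae-won holds 100% of Northlake, so Dae-won controls Northlake.
No other company's threshold is met.
Dae-won controls 1 company.

1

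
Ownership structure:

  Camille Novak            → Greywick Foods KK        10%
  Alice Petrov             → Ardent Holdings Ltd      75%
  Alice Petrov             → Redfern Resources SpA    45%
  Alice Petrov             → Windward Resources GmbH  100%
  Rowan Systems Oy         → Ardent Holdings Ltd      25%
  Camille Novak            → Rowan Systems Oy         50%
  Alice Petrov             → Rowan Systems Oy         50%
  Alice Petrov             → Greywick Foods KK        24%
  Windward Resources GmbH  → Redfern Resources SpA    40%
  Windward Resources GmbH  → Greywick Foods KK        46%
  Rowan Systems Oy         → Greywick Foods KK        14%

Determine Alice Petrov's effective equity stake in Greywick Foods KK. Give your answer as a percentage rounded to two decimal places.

77.00%

Alice reaches Greywick along 3 paths.
Via Windward: 100% × 46% = 46%.
Via Rowan: 50% × 14% = 7%.
Direct stake: 24% = 24%.
Total: 46% + 7% + 24% = 77%.
Rounded: 77.00%.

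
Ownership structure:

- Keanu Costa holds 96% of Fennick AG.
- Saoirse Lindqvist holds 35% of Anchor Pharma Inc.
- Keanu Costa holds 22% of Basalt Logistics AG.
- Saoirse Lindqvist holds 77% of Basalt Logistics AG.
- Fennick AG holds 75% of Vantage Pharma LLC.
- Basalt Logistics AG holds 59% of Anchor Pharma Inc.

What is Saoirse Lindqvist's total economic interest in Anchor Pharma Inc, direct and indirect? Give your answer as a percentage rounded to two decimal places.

Saoirse reaches Anchor along 2 paths.
Direct stake: 35% = 35%.
Via Basalt: 77% × 59% = 45.43%.
Total: 35% + 45.43% = 80.43%.

80.43%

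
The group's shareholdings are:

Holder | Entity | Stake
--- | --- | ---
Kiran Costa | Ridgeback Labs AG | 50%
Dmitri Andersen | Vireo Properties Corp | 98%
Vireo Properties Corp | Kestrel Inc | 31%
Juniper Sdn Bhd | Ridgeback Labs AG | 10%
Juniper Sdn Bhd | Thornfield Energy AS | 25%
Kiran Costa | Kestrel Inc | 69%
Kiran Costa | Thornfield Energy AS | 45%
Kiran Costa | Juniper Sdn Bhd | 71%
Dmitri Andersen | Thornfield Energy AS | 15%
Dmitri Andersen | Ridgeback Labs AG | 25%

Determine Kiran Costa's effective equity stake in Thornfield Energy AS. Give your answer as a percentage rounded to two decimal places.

Kiran reaches Thornfield along 2 paths.
Via Juniper: 71% × 25% = 17.75%.
Direct stake: 45% = 45%.
Total: 17.75% + 45% = 62.75%.

62.75%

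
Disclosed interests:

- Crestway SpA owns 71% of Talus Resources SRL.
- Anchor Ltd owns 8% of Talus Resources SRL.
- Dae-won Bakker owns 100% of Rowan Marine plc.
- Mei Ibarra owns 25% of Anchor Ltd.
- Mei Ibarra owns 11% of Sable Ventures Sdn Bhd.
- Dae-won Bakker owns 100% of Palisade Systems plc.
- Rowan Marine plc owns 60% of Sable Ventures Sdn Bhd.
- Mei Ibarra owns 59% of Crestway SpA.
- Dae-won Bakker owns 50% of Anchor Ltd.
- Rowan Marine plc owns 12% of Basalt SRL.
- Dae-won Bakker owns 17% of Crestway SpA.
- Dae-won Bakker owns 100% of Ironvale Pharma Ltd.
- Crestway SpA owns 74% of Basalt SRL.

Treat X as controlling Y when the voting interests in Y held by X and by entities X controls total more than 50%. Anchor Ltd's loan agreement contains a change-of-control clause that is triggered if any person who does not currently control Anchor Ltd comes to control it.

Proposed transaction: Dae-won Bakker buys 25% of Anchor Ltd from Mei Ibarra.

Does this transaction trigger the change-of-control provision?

The purchase adds only to Dae-won's holdings (Mei's stake shrinks), so Dae-won is the only person who could newly come to control Anchor.
Dae-won holds 100% of Rowan, so Dae-won controls Rowan.
Dae-won holds 100% of Ironvale, so Dae-won controls Ironvale.
Dae-won holds 100% of Palisade, so Dae-won controls Palisade.
Rowan holds 60% of Sable, so Dae-won controls Sable.
In Anchor, Dae-won's side holds only 50%, not > 50%.
So before the transaction, Dae-won does not control Anchor.
After the purchase, Dae-won's direct stake in Anchor rises to 50% + 25% = 75%, and Mei's stake falls to 0%.
Dae-won holds 75% of Anchor, so Dae-won controls Anchor.
Dae-won did not control Anchor before and does after, so the clause is triggered.

Yes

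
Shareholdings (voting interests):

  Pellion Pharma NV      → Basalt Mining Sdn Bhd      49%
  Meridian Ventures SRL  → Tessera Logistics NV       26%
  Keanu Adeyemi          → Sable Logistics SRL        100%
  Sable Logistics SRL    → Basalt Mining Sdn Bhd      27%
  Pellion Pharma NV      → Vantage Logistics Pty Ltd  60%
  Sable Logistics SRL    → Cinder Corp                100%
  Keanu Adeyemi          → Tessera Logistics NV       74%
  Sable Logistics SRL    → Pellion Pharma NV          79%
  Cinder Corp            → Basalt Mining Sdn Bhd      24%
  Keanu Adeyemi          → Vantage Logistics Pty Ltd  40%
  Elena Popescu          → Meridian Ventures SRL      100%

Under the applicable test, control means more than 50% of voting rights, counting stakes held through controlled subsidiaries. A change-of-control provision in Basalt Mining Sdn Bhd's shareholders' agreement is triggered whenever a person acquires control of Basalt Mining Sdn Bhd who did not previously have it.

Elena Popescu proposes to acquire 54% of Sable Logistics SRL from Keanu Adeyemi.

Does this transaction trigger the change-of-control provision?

Yes

The purchase adds only to Elena's holdings (Keanu's stake shrinks), so Elena is the only person who could newly come to control Basalt.
Elena holds 100% of Meridian, so Elena controls Meridian.
Neither Elena nor any entity Elena controls holds any voting interest in Basalt.
So before the transaction, Elena does not control Basalt.
After the purchase, Elena holds 54% of Sable directly, and Keanu's stake falls to 46%.
Elena holds 54% of Sable, so Elena controls Sable.
Sable holds 100% of Cinder, so Elena controls Cinder.
Sable holds 79% of Pellion, so Elena controls Pellion.
Cinder and Sable and Pellion together hold 24% + 27% + 49% = 100% of Basalt, so Elena controls Basalt.
Elena did not control Basalt before and does after, so the clause is triggered.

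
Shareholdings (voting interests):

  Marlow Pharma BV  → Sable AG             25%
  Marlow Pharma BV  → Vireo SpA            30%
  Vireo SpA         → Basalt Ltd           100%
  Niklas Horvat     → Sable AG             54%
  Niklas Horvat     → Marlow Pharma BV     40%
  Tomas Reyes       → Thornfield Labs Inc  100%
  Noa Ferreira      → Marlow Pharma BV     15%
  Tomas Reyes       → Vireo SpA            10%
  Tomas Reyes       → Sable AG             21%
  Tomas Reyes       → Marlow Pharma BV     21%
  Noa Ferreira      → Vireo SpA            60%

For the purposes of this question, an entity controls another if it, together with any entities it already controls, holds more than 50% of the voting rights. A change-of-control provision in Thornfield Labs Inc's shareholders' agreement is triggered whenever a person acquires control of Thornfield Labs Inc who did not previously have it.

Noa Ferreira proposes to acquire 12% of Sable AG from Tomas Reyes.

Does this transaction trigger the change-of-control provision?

The purchase adds only to Noa's holdings (Tomas's stake shrinks), so Noa is the only person who could newly come to control Thornfield.
Noa holds 60% of Vireo, so Noa controls Vireo.
Vireo holds 100% of Basalt, so Noa controls Basalt.
Neither Noa nor any entity Noa controls holds any voting interest in Thornfield.
So before the transaction, Noa does not control Thornfield.
After the purchase, Noa holds 12% of Sable directly, and Tomas's stake falls to 9%.
Noa's side now holds 12% of Sable, not > 50%, so Noa still does not control Sable.
After the transaction, neither Noa nor any entity Noa controls holds a voting interest in Thornfield, so Noa still does not control it.
No new person acquires control, so the clause is not triggered.

No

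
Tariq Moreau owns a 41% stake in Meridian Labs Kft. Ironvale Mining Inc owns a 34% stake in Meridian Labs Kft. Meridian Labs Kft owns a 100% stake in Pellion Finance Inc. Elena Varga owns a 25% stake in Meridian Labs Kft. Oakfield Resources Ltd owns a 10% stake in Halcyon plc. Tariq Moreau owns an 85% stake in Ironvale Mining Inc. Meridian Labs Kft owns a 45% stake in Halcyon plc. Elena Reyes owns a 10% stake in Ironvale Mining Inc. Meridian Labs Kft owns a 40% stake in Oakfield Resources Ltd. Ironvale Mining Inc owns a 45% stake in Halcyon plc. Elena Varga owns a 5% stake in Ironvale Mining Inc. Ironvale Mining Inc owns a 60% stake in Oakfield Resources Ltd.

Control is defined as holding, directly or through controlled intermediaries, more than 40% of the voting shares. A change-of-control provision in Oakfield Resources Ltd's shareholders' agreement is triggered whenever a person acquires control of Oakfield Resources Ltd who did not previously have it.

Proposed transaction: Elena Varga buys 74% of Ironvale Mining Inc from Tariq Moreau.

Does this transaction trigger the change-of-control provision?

Yes

The purchase adds only to Elena Varga's holdings (Tariq's stake shrinks), so Elena Varga is the only person who could newly come to control Oakfield.
Elena Varga's largest direct stake is 25% in Meridian, which does not meet the threshold, so Elena Varga controls no company.
Neither Elena Varga nor any entity Elena Varga controls holds any voting interest in Oakfield.
So before the transaction, Elena Varga does not control Oakfield.
After the purchase, Elena Varga's direct stake in Ironvale rises to 5% + 74% = 79%, and Tariq's stake falls to 11%.
Elena Varga holds 79% of Ironvale, so Elena Varga controls Ironvale.
Ironvale and Elena Varga together hold 34% + 25% = 59% of Meridian, so Elena Varga controls Meridian.
Meridian and Ironvale together hold 40% + 60% = 100% of Oakfield, so Elena Varga controls Oakfield.
Elena Varga did not control Oakfield before and does after, so the clause is triggered.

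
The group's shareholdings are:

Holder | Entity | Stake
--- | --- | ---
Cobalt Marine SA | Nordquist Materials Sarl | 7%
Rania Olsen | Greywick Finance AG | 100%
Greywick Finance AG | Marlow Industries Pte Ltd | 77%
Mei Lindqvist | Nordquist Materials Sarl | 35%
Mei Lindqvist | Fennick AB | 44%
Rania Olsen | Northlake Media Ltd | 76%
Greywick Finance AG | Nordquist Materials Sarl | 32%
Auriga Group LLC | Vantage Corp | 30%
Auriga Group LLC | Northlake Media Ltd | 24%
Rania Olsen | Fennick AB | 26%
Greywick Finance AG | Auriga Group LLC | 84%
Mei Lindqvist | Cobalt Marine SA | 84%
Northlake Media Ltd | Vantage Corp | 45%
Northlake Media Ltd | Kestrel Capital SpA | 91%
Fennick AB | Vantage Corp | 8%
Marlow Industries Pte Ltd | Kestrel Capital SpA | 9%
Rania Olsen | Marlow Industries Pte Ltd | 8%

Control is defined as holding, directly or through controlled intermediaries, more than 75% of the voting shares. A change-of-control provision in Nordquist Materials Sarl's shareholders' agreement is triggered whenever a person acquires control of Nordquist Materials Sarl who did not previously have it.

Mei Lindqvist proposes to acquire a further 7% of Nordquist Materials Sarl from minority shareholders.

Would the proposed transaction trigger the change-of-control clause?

The purchase changes only Mei's holdings, so Mei is the only person who could newly come to control Nordquist.
Mei holds 84% of Cobalt, so Mei controls Cobalt.
In Nordquist, Mei's side holds only 7% + 35% = 42%, not > 75%.
So before the transaction, Mei does not control Nordquist.
After the purchase, Mei's direct stake in Nordquist rises to 35% + 7% = 42%.
After the transaction, Mei's side holds 7% + 42% = 49% of Nordquist, not > 75%, so Mei still does not control Nordquist.
No new person acquires control, so the clause is not triggered.

No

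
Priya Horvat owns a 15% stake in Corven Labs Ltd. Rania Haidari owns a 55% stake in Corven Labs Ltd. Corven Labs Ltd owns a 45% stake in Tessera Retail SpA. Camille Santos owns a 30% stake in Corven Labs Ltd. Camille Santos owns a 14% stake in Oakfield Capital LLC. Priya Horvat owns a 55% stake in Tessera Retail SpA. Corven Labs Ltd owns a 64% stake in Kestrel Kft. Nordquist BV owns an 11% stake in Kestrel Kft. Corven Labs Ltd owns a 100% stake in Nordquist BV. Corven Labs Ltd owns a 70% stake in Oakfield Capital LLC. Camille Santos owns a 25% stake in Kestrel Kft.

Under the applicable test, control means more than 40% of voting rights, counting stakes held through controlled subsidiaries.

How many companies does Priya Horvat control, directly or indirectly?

Priya holds 55% of Tessera, so Priya controls Tessera.
No other company's threshold is met.
Priya controls 1 company.

1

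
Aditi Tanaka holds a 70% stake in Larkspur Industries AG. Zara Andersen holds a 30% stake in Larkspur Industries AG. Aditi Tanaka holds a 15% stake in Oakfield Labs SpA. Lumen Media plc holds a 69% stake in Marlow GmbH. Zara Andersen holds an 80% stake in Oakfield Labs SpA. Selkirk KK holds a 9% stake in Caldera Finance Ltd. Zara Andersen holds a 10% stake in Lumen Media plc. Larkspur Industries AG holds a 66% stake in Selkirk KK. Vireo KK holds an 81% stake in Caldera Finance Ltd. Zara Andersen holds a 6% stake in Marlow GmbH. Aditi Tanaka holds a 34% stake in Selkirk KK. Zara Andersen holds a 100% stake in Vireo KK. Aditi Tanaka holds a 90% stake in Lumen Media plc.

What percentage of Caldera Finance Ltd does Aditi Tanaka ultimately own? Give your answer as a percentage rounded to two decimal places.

7.22%

Aditi reaches Caldera along 2 paths.
Via Larkspur → Selkirk: 70% × 66% × 9% = 4.158%.
Via Selkirk: 34% × 9% = 3.06%.
Total: 4.158% + 3.06% = 7.218%.
Rounded: 7.22%.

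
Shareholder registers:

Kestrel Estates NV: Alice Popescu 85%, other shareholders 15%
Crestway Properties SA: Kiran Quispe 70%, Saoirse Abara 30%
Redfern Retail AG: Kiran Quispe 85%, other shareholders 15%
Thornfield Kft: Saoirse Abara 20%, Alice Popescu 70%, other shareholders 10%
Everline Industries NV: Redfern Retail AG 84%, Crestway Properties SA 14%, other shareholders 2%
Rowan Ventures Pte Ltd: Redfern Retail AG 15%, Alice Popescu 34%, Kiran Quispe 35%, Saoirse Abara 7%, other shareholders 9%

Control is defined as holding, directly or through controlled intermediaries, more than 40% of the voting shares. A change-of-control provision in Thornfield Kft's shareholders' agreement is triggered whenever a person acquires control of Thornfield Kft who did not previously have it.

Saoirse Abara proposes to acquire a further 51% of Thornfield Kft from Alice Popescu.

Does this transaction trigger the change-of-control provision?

Yes

The purchase adds only to Saoirse's holdings (Alice's stake shrinks), so Saoirse is the only person who could newly come to control Thornfield.
Saoirse's largest direct stake is 30% in Crestway, which does not meet the threshold, so Saoirse controls no company.
In Thornfield, Saoirse's side holds only 20%, not > 40%.
So before the transaction, Saoirse does not control Thornfield.
After the purchase, Saoirse's direct stake in Thornfield rises to 20% + 51% = 71%, and Alice's stake falls to 19%.
Saoirse holds 71% of Thornfield, so Saoirse controls Thornfield.
Saoirse did not control Thornfield before and does after, so the clause is triggered.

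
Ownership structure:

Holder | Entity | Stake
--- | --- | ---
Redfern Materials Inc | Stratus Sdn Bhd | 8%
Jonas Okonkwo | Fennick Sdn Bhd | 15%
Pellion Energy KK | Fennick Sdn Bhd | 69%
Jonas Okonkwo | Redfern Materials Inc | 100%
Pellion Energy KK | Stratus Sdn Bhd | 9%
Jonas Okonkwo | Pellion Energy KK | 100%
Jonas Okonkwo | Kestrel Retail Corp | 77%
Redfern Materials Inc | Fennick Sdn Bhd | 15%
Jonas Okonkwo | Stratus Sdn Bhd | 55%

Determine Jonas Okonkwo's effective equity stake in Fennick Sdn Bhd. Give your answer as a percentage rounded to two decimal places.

99.00%

Jonas reaches Fennick along 3 paths.
Via Pellion: 100% × 69% = 69%.
Via Redfern: 100% × 15% = 15%.
Direct stake: 15% = 15%.
Total: 69% + 15% + 15% = 99%.
Rounded: 99.00%.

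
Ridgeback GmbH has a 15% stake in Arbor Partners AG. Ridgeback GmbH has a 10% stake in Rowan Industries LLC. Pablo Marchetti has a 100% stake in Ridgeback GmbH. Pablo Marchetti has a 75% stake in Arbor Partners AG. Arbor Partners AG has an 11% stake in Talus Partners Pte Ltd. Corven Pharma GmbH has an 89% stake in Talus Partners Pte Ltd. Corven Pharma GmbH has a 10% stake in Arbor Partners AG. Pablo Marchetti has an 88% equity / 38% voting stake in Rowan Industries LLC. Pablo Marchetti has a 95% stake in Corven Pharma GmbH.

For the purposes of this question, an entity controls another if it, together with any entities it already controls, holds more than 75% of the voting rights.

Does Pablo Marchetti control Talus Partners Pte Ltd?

Pablo holds 95% of Corven, so Pablo controls Corven.
Pablo holds 100% of Ridgeback, so Pablo controls Ridgeback.
Corven and Ridgeback and Pablo together hold 10% + 15% + 75% = 100% of Arbor, so Pablo controls Arbor.
Arbor and Corven together hold 11% + 89% = 100% of Talus, so Pablo controls Talus.

Yes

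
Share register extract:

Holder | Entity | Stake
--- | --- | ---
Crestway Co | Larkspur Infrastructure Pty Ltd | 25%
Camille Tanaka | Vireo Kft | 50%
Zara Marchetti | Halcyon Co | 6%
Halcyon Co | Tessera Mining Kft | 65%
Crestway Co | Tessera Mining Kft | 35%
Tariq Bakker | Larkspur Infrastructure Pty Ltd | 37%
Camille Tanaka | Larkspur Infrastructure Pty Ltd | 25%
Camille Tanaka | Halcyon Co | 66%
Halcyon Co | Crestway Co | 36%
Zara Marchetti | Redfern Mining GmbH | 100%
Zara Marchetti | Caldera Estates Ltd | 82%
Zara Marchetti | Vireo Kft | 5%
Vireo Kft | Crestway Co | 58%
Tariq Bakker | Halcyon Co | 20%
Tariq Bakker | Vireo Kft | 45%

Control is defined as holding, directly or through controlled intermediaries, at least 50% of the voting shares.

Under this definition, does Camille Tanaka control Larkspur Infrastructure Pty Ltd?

Camille holds 50% of Vireo, so Camille controls Vireo.
Camille holds 66% of Halcyon, so Camille controls Halcyon.
Vireo and Halcyon together hold 58% + 36% = 94% of Crestway, so Camille controls Crestway.
Camille and Crestway together hold 25% + 25% = 50% of Larkspur, so Camille controls Larkspur.

Yes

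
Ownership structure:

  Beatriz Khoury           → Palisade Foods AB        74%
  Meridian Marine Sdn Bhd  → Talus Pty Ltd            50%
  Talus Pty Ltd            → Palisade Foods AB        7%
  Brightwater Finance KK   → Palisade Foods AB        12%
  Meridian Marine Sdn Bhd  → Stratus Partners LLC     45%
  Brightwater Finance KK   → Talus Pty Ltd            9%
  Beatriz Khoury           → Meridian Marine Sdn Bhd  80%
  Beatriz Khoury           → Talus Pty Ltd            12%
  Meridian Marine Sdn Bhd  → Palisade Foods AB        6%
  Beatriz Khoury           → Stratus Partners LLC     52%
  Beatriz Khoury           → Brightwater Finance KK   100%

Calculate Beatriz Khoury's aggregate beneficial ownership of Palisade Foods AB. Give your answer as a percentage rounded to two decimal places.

Beatriz reaches Palisade along 6 paths.
Direct stake: 74% = 74%.
Via Meridian: 80% × 6% = 4.8%.
Via Talus: 12% × 7% = 0.84%.
Via Brightwater → Talus: 100% × 9% × 7% = 0.63%.
Via Meridian → Talus: 80% × 50% × 7% = 2.8%.
Via Brightwater: 100% × 12% = 12%.
Total: 74% + 4.8% + 0.84% + 0.63% + 2.8% + 12% = 95.07%.

95.07%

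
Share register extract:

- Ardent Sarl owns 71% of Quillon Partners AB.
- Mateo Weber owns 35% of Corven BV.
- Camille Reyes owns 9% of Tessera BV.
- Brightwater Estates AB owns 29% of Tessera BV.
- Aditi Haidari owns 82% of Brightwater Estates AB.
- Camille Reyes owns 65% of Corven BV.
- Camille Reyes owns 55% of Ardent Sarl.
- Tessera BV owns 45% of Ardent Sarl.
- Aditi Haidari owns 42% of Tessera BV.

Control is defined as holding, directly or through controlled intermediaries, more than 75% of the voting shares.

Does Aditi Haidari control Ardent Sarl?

No

Aditi holds 82% of Brightwater, so Aditi controls Brightwater.
Neither Aditi nor any entity Aditi controls holds any voting interest in Ardent.
So Aditi does not control Ardent.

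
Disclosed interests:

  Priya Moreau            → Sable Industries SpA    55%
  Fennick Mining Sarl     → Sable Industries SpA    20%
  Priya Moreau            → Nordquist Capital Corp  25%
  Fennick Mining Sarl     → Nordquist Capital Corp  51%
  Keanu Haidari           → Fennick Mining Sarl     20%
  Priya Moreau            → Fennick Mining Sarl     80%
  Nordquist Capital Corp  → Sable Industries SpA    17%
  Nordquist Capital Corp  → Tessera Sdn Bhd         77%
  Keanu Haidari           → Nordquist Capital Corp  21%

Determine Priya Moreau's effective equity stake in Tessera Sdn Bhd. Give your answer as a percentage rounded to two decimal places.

50.67%

Priya reaches Tessera along 2 paths.
Via Fennick → Nordquist: 80% × 51% × 77% = 31.416%.
Via Nordquist: 25% × 77% = 19.25%.
Total: 31.416% + 19.25% = 50.666%.
Rounded: 50.67%.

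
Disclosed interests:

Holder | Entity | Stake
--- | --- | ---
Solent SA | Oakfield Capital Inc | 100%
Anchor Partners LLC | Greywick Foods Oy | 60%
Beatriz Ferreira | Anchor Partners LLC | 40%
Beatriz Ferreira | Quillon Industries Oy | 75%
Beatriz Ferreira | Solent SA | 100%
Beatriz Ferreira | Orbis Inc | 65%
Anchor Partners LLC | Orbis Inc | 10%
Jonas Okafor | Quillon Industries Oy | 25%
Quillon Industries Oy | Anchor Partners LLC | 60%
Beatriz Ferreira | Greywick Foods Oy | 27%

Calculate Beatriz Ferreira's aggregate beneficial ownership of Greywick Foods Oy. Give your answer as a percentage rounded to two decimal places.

Beatriz reaches Greywick along 3 paths.
Direct stake: 27% = 27%.
Via Anchor: 40% × 60% = 24%.
Via Quillon → Anchor: 75% × 60% × 60% = 27%.
Total: 27% + 24% + 27% = 78%.
Rounded: 78.00%.

78.00%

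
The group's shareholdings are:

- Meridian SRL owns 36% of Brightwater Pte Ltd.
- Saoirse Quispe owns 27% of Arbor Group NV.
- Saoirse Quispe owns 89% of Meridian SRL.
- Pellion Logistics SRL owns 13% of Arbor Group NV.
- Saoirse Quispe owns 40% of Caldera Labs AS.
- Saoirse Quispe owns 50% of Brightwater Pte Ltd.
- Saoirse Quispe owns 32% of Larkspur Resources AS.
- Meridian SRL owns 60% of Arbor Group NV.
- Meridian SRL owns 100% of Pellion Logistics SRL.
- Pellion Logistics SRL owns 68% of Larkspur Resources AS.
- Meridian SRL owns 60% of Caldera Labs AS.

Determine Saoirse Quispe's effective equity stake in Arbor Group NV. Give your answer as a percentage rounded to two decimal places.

Saoirse reaches Arbor along 3 paths.
Via Meridian: 89% × 60% = 53.4%.
Direct stake: 27% = 27%.
Via Meridian → Pellion: 89% × 100% × 13% = 11.57%.
Total: 53.4% + 27% + 11.57% = 91.97%.

91.97%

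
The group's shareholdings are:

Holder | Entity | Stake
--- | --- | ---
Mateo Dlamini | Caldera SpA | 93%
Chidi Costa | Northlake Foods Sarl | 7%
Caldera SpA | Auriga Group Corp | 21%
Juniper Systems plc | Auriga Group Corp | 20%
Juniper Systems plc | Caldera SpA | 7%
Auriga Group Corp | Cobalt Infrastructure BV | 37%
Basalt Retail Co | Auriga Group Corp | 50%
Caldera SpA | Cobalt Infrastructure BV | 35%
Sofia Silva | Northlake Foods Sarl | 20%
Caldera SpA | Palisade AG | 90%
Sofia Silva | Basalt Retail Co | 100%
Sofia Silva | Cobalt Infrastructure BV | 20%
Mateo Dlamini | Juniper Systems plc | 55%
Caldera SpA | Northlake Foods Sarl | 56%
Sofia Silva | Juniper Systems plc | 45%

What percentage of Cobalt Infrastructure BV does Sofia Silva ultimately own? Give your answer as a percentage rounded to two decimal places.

43.18%

Sofia reaches Cobalt along 5 paths.
Via Basalt → Auriga: 100% × 50% × 37% = 18.5%.
Via Juniper → Caldera → Auriga: 45% × 7% × 21% × 37% = 0.244755%.
Via Juniper → Auriga: 45% × 20% × 37% = 3.33%.
Direct stake: 20% = 20%.
Via Juniper → Caldera: 45% × 7% × 35% = 1.1025%.
Total: 18.5% + 0.244755% + 3.33% + 20% + 1.1025% = 43.177255%.
Rounded: 43.18%.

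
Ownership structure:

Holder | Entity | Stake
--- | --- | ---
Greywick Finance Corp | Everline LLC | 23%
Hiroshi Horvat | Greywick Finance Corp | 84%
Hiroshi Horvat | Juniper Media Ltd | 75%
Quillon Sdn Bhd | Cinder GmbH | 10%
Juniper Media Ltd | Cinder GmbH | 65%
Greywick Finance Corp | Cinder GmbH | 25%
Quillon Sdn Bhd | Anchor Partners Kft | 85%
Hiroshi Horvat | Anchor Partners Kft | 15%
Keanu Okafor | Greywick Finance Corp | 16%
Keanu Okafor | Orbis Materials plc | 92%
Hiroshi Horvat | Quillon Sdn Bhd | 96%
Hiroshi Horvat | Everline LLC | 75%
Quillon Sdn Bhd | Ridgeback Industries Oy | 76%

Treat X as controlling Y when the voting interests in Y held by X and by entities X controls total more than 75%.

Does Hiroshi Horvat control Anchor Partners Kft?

Hiroshi holds 96% of Quillon, so Hiroshi controls Quillon.
Quillon and Hiroshi together hold 85% + 15% = 100% of Anchor, so Hiroshi controls Anchor.

Yes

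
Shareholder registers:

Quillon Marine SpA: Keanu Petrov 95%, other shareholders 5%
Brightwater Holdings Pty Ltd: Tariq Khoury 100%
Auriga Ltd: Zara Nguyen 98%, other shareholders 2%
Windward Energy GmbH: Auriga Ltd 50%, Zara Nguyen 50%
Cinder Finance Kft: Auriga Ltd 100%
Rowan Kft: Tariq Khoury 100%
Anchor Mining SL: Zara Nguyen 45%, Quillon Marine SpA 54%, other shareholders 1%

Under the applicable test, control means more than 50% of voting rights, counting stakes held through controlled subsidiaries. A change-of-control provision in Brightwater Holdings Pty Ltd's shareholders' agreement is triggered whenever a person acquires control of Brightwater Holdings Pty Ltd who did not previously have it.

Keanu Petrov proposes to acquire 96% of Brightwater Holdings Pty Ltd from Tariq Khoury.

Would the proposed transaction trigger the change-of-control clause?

The purchase adds only to Keanu's holdings (Tariq's stake shrinks), so Keanu is the only person who could newly come to control Brightwater.
Keanu holds 95% of Quillon, so Keanu controls Quillon.
Quillon holds 54% of Anchor, so Keanu controls Anchor.
Neither Keanu nor any entity Keanu controls holds any voting interest in Brightwater.
So before the transaction, Keanu does not control Brightwater.
After the purchase, Keanu holds 96% of Brightwater directly, and Tariq's stake falls to 4%.
Keanu holds 96% of Brightwater, so Keanu controls Brightwater.
Keanu did not control Brightwater before and does after, so the clause is triggered.

Yes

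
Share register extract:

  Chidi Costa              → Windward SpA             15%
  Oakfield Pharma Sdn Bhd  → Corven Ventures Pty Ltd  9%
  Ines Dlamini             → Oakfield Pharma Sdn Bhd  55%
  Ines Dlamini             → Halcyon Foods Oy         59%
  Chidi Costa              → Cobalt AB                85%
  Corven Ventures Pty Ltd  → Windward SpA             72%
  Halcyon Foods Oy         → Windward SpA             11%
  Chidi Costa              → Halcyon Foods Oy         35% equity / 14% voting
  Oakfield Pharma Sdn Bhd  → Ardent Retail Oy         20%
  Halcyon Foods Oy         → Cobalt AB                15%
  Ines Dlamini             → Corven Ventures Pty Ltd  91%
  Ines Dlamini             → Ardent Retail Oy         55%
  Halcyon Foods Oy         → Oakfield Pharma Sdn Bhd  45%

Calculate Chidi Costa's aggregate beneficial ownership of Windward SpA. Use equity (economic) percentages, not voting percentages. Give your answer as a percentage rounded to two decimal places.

Chidi reaches Windward along 3 paths.
Via Halcyon → Oakfield → Corven: 35% × 45% × 9% × 72% = 1.0206%.
Direct stake: 15% = 15%.
Via Halcyon: 35% × 11% = 3.85%.
Total: 1.0206% + 15% + 3.85% = 19.8706%.
Rounded: 19.87%.

19.87%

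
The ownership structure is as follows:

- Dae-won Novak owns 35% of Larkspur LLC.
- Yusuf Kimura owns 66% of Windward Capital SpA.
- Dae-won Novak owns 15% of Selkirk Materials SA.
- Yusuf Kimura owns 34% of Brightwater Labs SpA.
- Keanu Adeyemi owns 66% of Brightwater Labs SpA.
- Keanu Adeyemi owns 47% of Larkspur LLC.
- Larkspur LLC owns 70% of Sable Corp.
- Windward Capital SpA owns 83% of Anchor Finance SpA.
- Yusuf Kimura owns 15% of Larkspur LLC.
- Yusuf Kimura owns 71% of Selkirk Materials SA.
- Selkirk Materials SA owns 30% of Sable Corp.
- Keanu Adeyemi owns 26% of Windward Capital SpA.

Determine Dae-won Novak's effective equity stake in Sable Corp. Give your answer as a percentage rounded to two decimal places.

29.00%

Dae-won reaches Sable along 2 paths.
Via Selkirk: 15% × 30% = 4.5%.
Via Larkspur: 35% × 70% = 24.5%.
Total: 4.5% + 24.5% = 29%.
Rounded: 29.00%.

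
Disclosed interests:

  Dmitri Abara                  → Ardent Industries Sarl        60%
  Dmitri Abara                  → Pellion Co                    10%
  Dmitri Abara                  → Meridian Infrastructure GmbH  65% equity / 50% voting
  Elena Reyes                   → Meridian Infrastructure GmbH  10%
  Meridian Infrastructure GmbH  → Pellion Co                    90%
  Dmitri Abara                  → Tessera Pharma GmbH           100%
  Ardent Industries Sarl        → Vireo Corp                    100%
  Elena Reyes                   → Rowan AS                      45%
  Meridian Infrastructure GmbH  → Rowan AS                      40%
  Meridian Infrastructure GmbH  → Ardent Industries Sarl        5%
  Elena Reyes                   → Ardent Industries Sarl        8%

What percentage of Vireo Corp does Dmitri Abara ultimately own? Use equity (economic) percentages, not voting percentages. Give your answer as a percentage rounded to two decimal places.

63.25%

Dmitri reaches Vireo along 2 paths.
Via Meridian → Ardent: 65% × 5% × 100% = 3.25%.
Via Ardent: 60% × 100% = 60%.
Total: 3.25% + 60% = 63.25%.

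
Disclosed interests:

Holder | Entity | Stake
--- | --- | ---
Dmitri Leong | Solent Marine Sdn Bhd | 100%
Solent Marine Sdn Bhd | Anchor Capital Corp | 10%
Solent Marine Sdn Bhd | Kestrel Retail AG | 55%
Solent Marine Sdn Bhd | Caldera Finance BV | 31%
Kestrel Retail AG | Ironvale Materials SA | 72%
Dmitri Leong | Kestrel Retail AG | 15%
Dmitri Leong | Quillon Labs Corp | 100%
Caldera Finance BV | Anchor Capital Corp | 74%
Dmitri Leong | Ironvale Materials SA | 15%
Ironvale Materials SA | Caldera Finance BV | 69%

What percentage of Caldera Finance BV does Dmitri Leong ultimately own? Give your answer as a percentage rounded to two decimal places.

Dmitri reaches Caldera along 4 paths.
Via Solent: 100% × 31% = 31%.
Via Kestrel → Ironvale: 15% × 72% × 69% = 7.452%.
Via Solent → Kestrel → Ironvale: 100% × 55% × 72% × 69% = 27.324%.
Via Ironvale: 15% × 69% = 10.35%.
Total: 31% + 7.452% + 27.324% + 10.35% = 76.126%.
Rounded: 76.13%.

76.13%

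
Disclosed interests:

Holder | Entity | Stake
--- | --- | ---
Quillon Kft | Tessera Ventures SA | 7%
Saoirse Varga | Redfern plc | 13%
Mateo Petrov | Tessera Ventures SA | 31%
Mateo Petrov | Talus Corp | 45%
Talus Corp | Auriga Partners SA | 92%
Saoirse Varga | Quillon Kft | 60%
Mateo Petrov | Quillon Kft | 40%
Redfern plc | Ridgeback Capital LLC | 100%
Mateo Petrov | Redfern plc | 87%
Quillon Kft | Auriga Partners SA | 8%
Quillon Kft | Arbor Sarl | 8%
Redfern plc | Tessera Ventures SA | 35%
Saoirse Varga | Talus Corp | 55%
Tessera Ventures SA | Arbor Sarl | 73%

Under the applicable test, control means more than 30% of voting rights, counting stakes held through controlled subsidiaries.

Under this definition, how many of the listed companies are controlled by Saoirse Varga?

3

Saoirse holds 60% of Quillon, so Saoirse controls Quillon.
Saoirse holds 55% of Talus, so Saoirse controls Talus.
Quillon and Talus together hold 8% + 92% = 100% of Auriga, so Saoirse controls Auriga.
No other company's threshold is met.
Saoirse controls 3 companies.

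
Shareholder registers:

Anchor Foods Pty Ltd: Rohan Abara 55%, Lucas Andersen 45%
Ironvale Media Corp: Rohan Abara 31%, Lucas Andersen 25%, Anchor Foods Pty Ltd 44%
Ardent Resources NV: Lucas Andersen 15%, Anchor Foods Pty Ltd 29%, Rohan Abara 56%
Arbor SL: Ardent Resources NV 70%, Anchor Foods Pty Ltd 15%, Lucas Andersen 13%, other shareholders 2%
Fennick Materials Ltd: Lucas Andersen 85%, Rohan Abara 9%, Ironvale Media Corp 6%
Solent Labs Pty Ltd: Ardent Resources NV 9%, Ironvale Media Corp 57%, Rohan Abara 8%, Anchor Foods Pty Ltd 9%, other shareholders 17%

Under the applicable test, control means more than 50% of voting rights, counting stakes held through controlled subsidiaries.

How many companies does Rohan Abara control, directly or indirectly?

5

Rohan holds 55% of Anchor, so Rohan controls Anchor.
Rohan and Anchor together hold 31% + 44% = 75% of Ironvale, so Rohan controls Ironvale.
Anchor and Rohan together hold 29% + 56% = 85% of Ardent, so Rohan controls Ardent.
Ardent and Anchor together hold 70% + 15% = 85% of Arbor, so Rohan controls Arbor.
Ardent and Ironvale and Rohan and Anchor together hold 9% + 57% + 8% + 9% = 83% of Solent, so Rohan controls Solent.
No other company's threshold is met.
Rohan controls 5 companies.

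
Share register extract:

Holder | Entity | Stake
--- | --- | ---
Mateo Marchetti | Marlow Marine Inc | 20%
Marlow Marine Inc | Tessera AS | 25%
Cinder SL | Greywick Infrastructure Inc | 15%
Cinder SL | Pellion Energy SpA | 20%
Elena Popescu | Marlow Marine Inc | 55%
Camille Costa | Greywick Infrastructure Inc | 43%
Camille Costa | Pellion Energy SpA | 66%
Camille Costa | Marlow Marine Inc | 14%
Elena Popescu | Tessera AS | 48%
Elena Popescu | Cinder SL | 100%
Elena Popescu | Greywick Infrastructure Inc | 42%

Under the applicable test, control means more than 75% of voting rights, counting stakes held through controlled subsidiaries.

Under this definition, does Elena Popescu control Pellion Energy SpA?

No

Elena holds 100% of Cinder, so Elena controls Cinder.
In Pellion, Elena's side holds only 20%, not > 75%.
So Elena does not control Pellion.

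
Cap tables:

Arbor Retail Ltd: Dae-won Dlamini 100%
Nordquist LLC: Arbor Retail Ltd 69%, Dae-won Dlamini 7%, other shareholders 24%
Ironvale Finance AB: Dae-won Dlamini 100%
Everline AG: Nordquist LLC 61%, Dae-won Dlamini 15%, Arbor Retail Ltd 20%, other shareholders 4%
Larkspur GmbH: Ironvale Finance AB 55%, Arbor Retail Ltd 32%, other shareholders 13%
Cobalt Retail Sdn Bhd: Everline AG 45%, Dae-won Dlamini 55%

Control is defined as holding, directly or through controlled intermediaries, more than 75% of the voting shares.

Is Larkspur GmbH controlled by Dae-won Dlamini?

Dae-won holds 100% of Ironvale, so Dae-won controls Ironvale.
Dae-won holds 100% of Arbor, so Dae-won controls Arbor.
Ironvale and Arbor together hold 55% + 32% = 87% of Larkspur, so Dae-won controls Larkspur.

Yes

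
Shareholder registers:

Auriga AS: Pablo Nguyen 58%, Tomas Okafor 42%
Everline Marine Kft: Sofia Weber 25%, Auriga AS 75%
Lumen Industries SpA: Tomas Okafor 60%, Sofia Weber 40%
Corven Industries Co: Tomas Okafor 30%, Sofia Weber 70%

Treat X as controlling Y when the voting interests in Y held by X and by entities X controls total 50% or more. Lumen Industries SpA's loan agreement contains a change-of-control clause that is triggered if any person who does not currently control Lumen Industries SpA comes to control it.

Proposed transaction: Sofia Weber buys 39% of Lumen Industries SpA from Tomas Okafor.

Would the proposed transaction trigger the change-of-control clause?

The purchase adds only to Sofia's holdings (Tomas's stake shrinks), so Sofia is the only person who could newly come to control Lumen.
Sofia holds 70% of Corven, so Sofia controls Corven.
In Lumen, Sofia's side holds only 40%, not ≥ 50%.
So before the transaction, Sofia does not control Lumen.
After the purchase, Sofia's direct stake in Lumen rises to 40% + 39% = 79%, and Tomas's stake falls to 21%.
Sofia holds 79% of Lumen, so Sofia controls Lumen.
Sofia did not control Lumen before and does after, so the clause is triggered.

Yes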